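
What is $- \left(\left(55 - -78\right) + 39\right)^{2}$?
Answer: $-29584$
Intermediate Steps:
$- \left(\left(55 - -78\right) + 39\right)^{2} = - \left(\left(55 + 78\right) + 39\right)^{2} = - \left(133 + 39\right)^{2} = - 172^{2} = \left(-1\right) 29584 = -29584$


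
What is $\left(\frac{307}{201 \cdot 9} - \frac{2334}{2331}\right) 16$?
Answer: $- \frac{6233936}{468531} \approx -13.305$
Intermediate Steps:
$\left(\frac{307}{201 \cdot 9} - \frac{2334}{2331}\right) 16 = \left(\frac{307}{1809} - \frac{778}{777}\right) 16 = \left(- \frac{389621}{468531}\right) 16 = - \frac{6233936}{468531}$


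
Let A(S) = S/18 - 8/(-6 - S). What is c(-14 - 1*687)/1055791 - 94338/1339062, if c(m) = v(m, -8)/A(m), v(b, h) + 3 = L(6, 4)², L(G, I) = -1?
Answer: -8089920206444187/114830844502263373 ≈ -0.070451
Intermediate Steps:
A(S) = -8/(-6 - S) + S/18 (A(S) = S*(1/18) - 8/(-6 - S) = S/18 - 8/(-6 - S) = -8/(-6 - S) + S/18)
v(b, h) = -2 (v(b, h) = -3 + (-1)² = -3 + 1 = -2)
c(m) = -36*(6 + m)/(144 + m² + 6*m) (c(m) = -2*18*(6 + m)/(144 + m² + 6*m) = -36*(6 + m)/(144 + m² + 6*m))
c(-14 - 1*687)/1055791 - 94338/1339062 = (36*(-6 - (-14 - 1*687))/(144 + (-14 - 1*687)² + 6*(-14 - 1*687)))/1055791 - 94338/1339062 = (36*(-6 - (-14 - 687))/(144 + (-14 - 687)² + 6*(-14 - 687)))*(1/1055791) - 94338*1/1339062 = (36*(-6 - 1*(-701))/(144 + (-701)² + 6*(-701)))*(1/1055791) - 15723/223177 = (36*(-6 + 701)/(144 + 491401 - 4206))*(1/1055791) - 15723/223177 = (36*695/487339)*(1/1055791) - 15723/223177 = (36*(1/487339)*695)*(1/1055791) - 15723/223177 = (25020/487339)*(1/1055791) - 15723/223177 = 25020/514528130149 - 15723/223177 = -8089920206444187/114830844502263373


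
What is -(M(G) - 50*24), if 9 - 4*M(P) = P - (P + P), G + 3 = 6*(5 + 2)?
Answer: 1188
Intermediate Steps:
G = 39 (G = -3 + 6*(5 + 2) = -3 + 6*7 = -3 + 42 = 39)
M(P) = 9/4 + P/4 (M(P) = 9/4 - (P - (P + P))/4 = 9/4 - (P - 2*P)/4 = 9/4 - (-1)*P/4 = 9/4 + P/4)
-(M(G) - 50*24) = -((9/4 + (1/4)*39) - 50*24) = -((9/4 + 39/4) - 1200) = -(12 - 1200) = -1*(-1188) = 1188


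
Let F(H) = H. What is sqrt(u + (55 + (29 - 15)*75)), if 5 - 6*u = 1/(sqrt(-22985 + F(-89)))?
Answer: sqrt(5298805309890 + 34611*I*sqrt(23074))/69222 ≈ 33.254 + 1.6497e-5*I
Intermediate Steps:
u = 5/6 + I*sqrt(23074)/138444 (u = 5/6 - 1/(6*sqrt(-22985 - 89)) = 5/6 - (-I*sqrt(23074)/23074)/6 = 5/6 - (-1)*I*sqrt(23074)/138444 = 5/6 + I*sqrt(23074)/138444 ≈ 0.83333 + 0.0010972*I)
sqrt(u + (55 + (29 - 15)*75)) = sqrt((5/6 + I*sqrt(23074)/138444) + (55 + (29 - 15)*75)) = sqrt((5/6 + I*sqrt(23074)/138444) + (55 + 14*75)) = sqrt((5/6 + I*sqrt(23074)/138444) + (55 + 1050)) = sqrt((5/6 + I*sqrt(23074)/138444) + 1105) = sqrt(6635/6 + I*sqrt(23074)/138444)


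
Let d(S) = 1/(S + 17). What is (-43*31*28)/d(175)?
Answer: -7166208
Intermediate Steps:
d(S) = 1/(17 + S)
(-43*31*28)/d(175) = (-43*31*28)/(1/(17 + 175)) = (-1333*28)/(1/192) = -37324/1/192 = -37324*192 = -7166208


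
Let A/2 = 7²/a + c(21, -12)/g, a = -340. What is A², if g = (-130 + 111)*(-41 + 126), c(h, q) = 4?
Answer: 896809/10432900 ≈ 0.085960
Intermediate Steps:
g = -1615 (g = -19*85 = -1615)
A = -947/3230 (A = 2*(7²/(-340) + 4/(-1615)) = 2*(49*(-1/340) + 4*(-1/1615)) = 2*(-49/340 - 4/1615) = 2*(-947/6460) = -947/3230 ≈ -0.29319)
A² = (-947/3230)² = 896809/10432900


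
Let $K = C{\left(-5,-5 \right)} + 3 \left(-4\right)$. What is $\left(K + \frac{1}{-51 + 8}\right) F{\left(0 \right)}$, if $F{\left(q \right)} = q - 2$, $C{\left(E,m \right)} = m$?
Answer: $\frac{1464}{43} \approx 34.047$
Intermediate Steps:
$K = -17$ ($K = -5 + 3 \left(-4\right) = -5 - 12 = -17$)
$F{\left(q \right)} = -2 + q$ ($F{\left(q \right)} = q - 2 = -2 + q$)
$\left(K + \frac{1}{-51 + 8}\right) F{\left(0 \right)} = \left(-17 + \frac{1}{-51 + 8}\right) \left(-2 + 0\right) = \left(-17 + \frac{1}{-43}\right) \left(-2\right) = \left(-17 - \frac{1}{43}\right) \left(-2\right) = \left(- \frac{732}{43}\right) \left(-2\right) = \frac{1464}{43}$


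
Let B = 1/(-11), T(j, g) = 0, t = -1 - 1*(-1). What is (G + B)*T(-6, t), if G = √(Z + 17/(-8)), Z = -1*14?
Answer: 0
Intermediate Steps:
t = 0 (t = -1 + 1 = 0)
Z = -14
B = -1/11 ≈ -0.090909
G = I*√258/4 (G = √(-14 + 17/(-8)) = √(-14 + 17*(-⅛)) = √(-14 - 17/8) = √(-129/8) = I*√258/4 ≈ 4.0156*I)
(G + B)*T(-6, t) = (I*√258/4 - 1/11)*0 = (-1/11 + I*√258/4)*0 = 0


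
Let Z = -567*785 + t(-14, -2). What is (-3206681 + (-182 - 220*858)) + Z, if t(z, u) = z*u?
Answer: -3840690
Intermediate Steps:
t(z, u) = u*z
Z = -445067 (Z = -567*785 - 2*(-14) = -445095 + 28 = -445067)
(-3206681 + (-182 - 220*858)) + Z = (-3206681 + (-182 - 220*858)) - 445067 = (-3206681 + (-182 - 188760)) - 445067 = (-3206681 - 188942) - 445067 = -3395623 - 445067 = -3840690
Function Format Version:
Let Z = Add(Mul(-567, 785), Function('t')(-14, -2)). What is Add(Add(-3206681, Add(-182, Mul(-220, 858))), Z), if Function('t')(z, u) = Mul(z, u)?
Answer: -3840690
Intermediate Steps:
Function('t')(z, u) = Mul(u, z)
Z = -445067 (Z = Add(Mul(-567, 785), Mul(-2, -14)) = Add(-445095, 28) = -445067)
Add(Add(-3206681, Add(-182, Mul(-220, 858))), Z) = Add(Add(-3206681, Add(-182, Mul(-220, 858))), -445067) = Add(Add(-3206681, Add(-182, -188760)), -445067) = Add(Add(-3206681, -188942), -445067) = Add(-3395623, -445067) = -3840690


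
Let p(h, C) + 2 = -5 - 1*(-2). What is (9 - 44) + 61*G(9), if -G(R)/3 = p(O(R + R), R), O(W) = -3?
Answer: 880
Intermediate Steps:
p(h, C) = -5 (p(h, C) = -2 + (-5 - 1*(-2)) = -2 + (-5 + 2) = -2 - 3 = -5)
G(R) = 15 (G(R) = -3*(-5) = 15)
(9 - 44) + 61*G(9) = (9 - 44) + 61*15 = -35 + 915 = 880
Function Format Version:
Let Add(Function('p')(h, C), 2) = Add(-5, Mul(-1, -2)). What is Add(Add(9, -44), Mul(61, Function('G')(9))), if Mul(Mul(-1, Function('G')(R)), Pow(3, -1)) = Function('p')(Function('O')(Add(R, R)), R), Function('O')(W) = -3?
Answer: 880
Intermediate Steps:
Function('p')(h, C) = -5 (Function('p')(h, C) = Add(-2, Add(-5, Mul(-1, -2))) = Add(-2, Add(-5, 2)) = Add(-2, -3) = -5)
Function('G')(R) = 15 (Function('G')(R) = Mul(-3, -5) = 15)
Add(Add(9, -44), Mul(61, Function('G')(9))) = Add(Add(9, -44), Mul(61, 15)) = Add(-35, 915) = 880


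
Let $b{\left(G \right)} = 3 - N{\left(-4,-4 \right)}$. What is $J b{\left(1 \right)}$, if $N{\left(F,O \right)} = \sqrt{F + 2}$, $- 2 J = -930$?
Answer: $1395 - 465 i \sqrt{2} \approx 1395.0 - 657.61 i$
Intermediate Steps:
$J = 465$ ($J = \left(- \frac{1}{2}\right) \left(-930\right) = 465$)
$N{\left(F,O \right)} = \sqrt{2 + F}$
$b{\left(G \right)} = 3 - i \sqrt{2}$ ($b{\left(G \right)} = 3 - \sqrt{2 - 4} = 3 - \sqrt{-2} = 3 - i \sqrt{2}$)
$J b{\left(1 \right)} = 465 \left(3 - i \sqrt{2}\right) = 1395 - 465 i \sqrt{2}$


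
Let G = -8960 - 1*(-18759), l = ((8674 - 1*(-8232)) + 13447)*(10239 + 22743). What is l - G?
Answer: 1001092847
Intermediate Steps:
l = 1001102646 (l = ((8674 + 8232) + 13447)*32982 = (16906 + 13447)*32982 = 30353*32982 = 1001102646)
G = 9799 (G = -8960 + 18759 = 9799)
l - G = 1001102646 - 1*9799 = 1001102646 - 9799 = 1001092847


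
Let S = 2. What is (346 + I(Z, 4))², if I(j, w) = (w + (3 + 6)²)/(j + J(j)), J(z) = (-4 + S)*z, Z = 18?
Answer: 37736449/324 ≈ 1.1647e+5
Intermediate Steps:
J(z) = -2*z (J(z) = (-4 + 2)*z = -2*z)
I(j, w) = -(81 + w)/j (I(j, w) = (w + (3 + 6)²)/(j - 2*j) = (w + 9²)/((-j)) = (w + 81)*(-1/j) = (81 + w)*(-1/j) = -(81 + w)/j)
(346 + I(Z, 4))² = (346 + (-81 - 1*4)/18)² = (346 + (-81 - 4)/18)² = (346 + (1/18)*(-85))² = (346 - 85/18)² = (6143/18)² = 37736449/324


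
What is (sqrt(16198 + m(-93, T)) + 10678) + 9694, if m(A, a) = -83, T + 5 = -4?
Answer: 20372 + sqrt(16115) ≈ 20499.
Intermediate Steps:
T = -9 (T = -5 - 4 = -9)
(sqrt(16198 + m(-93, T)) + 10678) + 9694 = (sqrt(16198 - 83) + 10678) + 9694 = (sqrt(16115) + 10678) + 9694 = (10678 + sqrt(16115)) + 9694 = 20372 + sqrt(16115)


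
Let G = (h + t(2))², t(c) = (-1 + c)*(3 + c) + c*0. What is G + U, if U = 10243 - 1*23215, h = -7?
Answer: -12968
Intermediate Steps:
t(c) = (-1 + c)*(3 + c) (t(c) = (-1 + c)*(3 + c) + 0 = (-1 + c)*(3 + c))
U = -12972 (U = 10243 - 23215 = -12972)
G = 4 (G = (-7 + (-3 + 2² + 2*2))² = (-7 + (-3 + 4 + 4))² = (-7 + 5)² = (-2)² = 4)
G + U = 4 - 12972 = -12968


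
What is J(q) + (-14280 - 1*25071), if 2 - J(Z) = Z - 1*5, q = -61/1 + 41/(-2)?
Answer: -78525/2 ≈ -39263.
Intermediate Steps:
q = -163/2 (q = -61*1 + 41*(-½) = -61 - 41/2 = -163/2 ≈ -81.500)
J(Z) = 7 - Z (J(Z) = 2 - (Z - 1*5) = 2 - (Z - 5) = 2 - (-5 + Z) = 2 + (5 - Z) = 7 - Z)
J(q) + (-14280 - 1*25071) = (7 - 1*(-163/2)) + (-14280 - 1*25071) = (7 + 163/2) + (-14280 - 25071) = 177/2 - 39351 = -78525/2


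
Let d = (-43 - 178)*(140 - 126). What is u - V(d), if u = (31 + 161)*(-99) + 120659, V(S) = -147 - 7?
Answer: 101805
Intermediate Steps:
d = -3094 (d = -221*14 = -3094)
V(S) = -154
u = 101651 (u = 192*(-99) + 120659 = -19008 + 120659 = 101651)
u - V(d) = 101651 - 1*(-154) = 101651 + 154 = 101805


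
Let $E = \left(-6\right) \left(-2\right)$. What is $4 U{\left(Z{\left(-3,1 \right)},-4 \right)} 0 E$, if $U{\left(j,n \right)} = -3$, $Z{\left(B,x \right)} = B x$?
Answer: $0$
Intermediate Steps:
$E = 12$
$4 U{\left(Z{\left(-3,1 \right)},-4 \right)} 0 E = 4 \left(-3\right) 0 \cdot 12 = \left(-12\right) 0 \cdot 12 = 0 \cdot 12 = 0$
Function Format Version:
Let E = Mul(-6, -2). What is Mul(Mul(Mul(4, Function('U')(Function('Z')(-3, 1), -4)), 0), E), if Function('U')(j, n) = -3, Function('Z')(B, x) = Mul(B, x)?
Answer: 0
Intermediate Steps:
E = 12
Mul(Mul(Mul(4, Function('U')(Function('Z')(-3, 1), -4)), 0), E) = Mul(Mul(Mul(4, -3), 0), 12) = Mul(Mul(-12, 0), 12) = Mul(0, 12) = 0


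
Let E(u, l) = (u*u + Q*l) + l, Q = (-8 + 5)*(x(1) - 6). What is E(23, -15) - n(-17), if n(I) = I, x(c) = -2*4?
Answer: -99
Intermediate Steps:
x(c) = -8
Q = 42 (Q = (-8 + 5)*(-8 - 6) = -3*(-14) = 42)
E(u, l) = u² + 43*l (E(u, l) = (u*u + 42*l) + l = (u² + 42*l) + l = u² + 43*l)
E(23, -15) - n(-17) = (23² + 43*(-15)) - 1*(-17) = (529 - 645) + 17 = -116 + 17 = -99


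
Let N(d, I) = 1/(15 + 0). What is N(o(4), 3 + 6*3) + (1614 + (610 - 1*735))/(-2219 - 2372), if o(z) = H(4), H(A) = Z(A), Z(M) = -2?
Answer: -17744/68865 ≈ -0.25766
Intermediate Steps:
H(A) = -2
o(z) = -2
N(d, I) = 1/15
N(o(4), 3 + 6*3) + (1614 + (610 - 1*735))/(-2219 - 2372) = 1/15 + (1614 + (610 - 1*735))/(-2219 - 2372) = 1/15 + (1614 + (610 - 735))/(-4591) = 1/15 + (1614 - 125)*(-1/4591) = 1/15 + 1489*(-1/4591) = 1/15 - 1489/4591 = -17744/68865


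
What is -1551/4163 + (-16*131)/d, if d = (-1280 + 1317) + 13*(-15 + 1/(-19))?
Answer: 161111047/12551445 ≈ 12.836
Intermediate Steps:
d = -3015/19 (d = 37 + 13*(-15 - 1/19) = 37 + 13*(-286/19) = 37 - 3718/19 = -3015/19 ≈ -158.68)
-1551/4163 + (-16*131)/d = -1551/4163 + (-16*131)/(-3015/19) = -1551*1/4163 - 2096*(-19/3015) = -1551/4163 + 39824/3015 = 161111047/12551445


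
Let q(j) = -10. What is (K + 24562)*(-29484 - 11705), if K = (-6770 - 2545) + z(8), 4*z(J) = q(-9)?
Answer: -1255811421/2 ≈ -6.2791e+8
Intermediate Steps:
z(J) = -5/2 (z(J) = (1/4)*(-10) = -5/2)
K = -18635/2 (K = (-6770 - 2545) - 5/2 = -9315 - 5/2 = -18635/2 ≈ -9317.5)
(K + 24562)*(-29484 - 11705) = (-18635/2 + 24562)*(-29484 - 11705) = (30489/2)*(-41189) = -1255811421/2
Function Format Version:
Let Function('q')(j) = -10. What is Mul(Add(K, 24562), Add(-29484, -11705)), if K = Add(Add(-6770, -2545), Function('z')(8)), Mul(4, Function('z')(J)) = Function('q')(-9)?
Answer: Rational(-1255811421, 2) ≈ -6.2791e+8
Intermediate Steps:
Function('z')(J) = Rational(-5, 2) (Function('z')(J) = Mul(Rational(1, 4), -10) = Rational(-5, 2))
K = Rational(-18635, 2) (K = Add(Add(-6770, -2545), Rational(-5, 2)) = Add(-9315, Rational(-5, 2)) = Rational(-18635, 2) ≈ -9317.5)
Mul(Add(K, 24562), Add(-29484, -11705)) = Mul(Add(Rational(-18635, 2), 24562), Add(-29484, -11705)) = Mul(Rational(30489, 2), -41189) = Rational(-1255811421, 2)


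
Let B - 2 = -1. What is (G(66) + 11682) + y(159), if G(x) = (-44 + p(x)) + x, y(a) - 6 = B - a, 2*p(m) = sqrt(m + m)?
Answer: 11552 + sqrt(33) ≈ 11558.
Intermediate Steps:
B = 1 (B = 2 - 1 = 1)
p(m) = sqrt(2)*sqrt(m)/2 (p(m) = sqrt(m + m)/2 = sqrt(2*m)/2 = (sqrt(2)*sqrt(m))/2 = sqrt(2)*sqrt(m)/2)
y(a) = 7 - a (y(a) = 6 + (1 - a) = 7 - a)
G(x) = -44 + x + sqrt(2)*sqrt(x)/2 (G(x) = (-44 + sqrt(2)*sqrt(x)/2) + x = -44 + x + sqrt(2)*sqrt(x)/2)
(G(66) + 11682) + y(159) = ((-44 + 66 + sqrt(2)*sqrt(66)/2) + 11682) + (7 - 1*159) = ((-44 + 66 + sqrt(33)) + 11682) + (7 - 159) = ((22 + sqrt(33)) + 11682) - 152 = (11704 + sqrt(33)) - 152 = 11552 + sqrt(33)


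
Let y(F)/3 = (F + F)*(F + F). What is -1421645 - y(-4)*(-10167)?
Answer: 530419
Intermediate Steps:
y(F) = 12*F**2 (y(F) = 3*((F + F)*(F + F)) = 3*((2*F)*(2*F)) = 3*(4*F**2) = 12*F**2)
-1421645 - y(-4)*(-10167) = -1421645 - 12*(-4)**2*(-10167) = -1421645 - 12*16*(-10167) = -1421645 - 192*(-10167) = -1421645 - 1*(-1952064) = -1421645 + 1952064 = 530419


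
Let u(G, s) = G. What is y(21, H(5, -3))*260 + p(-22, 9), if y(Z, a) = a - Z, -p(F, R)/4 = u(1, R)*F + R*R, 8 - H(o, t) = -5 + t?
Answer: -1536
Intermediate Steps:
H(o, t) = 13 - t (H(o, t) = 8 - (-5 + t) = 8 + (5 - t) = 13 - t)
p(F, R) = -4*F - 4*R² (p(F, R) = -4*(1*F + R*R) = -4*(F + R²) = -4*F - 4*R²)
y(21, H(5, -3))*260 + p(-22, 9) = ((13 - 1*(-3)) - 1*21)*260 + (-4*(-22) - 4*9²) = ((13 + 3) - 21)*260 + (88 - 4*81) = (16 - 21)*260 + (88 - 324) = -5*260 - 236 = -1300 - 236 = -1536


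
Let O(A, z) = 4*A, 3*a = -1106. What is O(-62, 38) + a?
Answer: -1850/3 ≈ -616.67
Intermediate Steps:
a = -1106/3 (a = (1/3)*(-1106) = -1106/3 ≈ -368.67)
O(-62, 38) + a = 4*(-62) - 1106/3 = -248 - 1106/3 = -1850/3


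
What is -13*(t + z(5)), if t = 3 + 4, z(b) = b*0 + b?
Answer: -156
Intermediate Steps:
z(b) = b (z(b) = 0 + b = b)
t = 7
-13*(t + z(5)) = -13*(7 + 5) = -13*12 = -156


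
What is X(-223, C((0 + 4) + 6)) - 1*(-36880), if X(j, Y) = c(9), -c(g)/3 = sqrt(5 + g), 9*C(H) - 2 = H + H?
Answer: 36880 - 3*sqrt(14) ≈ 36869.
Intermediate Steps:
C(H) = 2/9 + 2*H/9 (C(H) = 2/9 + (H + H)/9 = 2/9 + (2*H)/9 = 2/9 + 2*H/9)
c(g) = -3*sqrt(5 + g)
X(j, Y) = -3*sqrt(14) (X(j, Y) = -3*sqrt(5 + 9) = -3*sqrt(14))
X(-223, C((0 + 4) + 6)) - 1*(-36880) = -3*sqrt(14) - 1*(-36880) = -3*sqrt(14) + 36880 = 36880 - 3*sqrt(14)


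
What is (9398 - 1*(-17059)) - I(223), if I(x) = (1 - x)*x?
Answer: 75963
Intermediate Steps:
I(x) = x*(1 - x)
(9398 - 1*(-17059)) - I(223) = (9398 - 1*(-17059)) - 223*(1 - 1*223) = (9398 + 17059) - 223*(1 - 223) = 26457 - 223*(-222) = 26457 - 1*(-49506) = 26457 + 49506 = 75963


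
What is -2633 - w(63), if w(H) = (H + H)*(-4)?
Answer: -2129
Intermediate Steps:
w(H) = -8*H (w(H) = (2*H)*(-4) = -8*H)
-2633 - w(63) = -2633 - (-8)*63 = -2633 - 1*(-504) = -2633 + 504 = -2129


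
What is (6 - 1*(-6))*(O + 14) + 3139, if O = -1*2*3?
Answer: 3235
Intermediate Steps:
O = -6 (O = -2*3 = -6)
(6 - 1*(-6))*(O + 14) + 3139 = (6 - 1*(-6))*(-6 + 14) + 3139 = (6 + 6)*8 + 3139 = 12*8 + 3139 = 96 + 3139 = 3235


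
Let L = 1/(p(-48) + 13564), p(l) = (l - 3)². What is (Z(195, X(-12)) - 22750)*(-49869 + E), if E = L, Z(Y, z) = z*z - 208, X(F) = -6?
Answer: 18478166506048/16165 ≈ 1.1431e+9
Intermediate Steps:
p(l) = (-3 + l)²
L = 1/16165 (L = 1/((-3 - 48)² + 13564) = 1/((-51)² + 13564) = 1/(2601 + 13564) = 1/16165 ≈ 6.1862e-5)
Z(Y, z) = -208 + z² (Z(Y, z) = z² - 208 = -208 + z²)
E = 1/16165 ≈ 6.1862e-5
(Z(195, X(-12)) - 22750)*(-49869 + E) = ((-208 + (-6)²) - 22750)*(-49869 + 1/16165) = ((-208 + 36) - 22750)*(-806132384/16165) = (-172 - 22750)*(-806132384/16165) = -22922*(-806132384/16165) = 18478166506048/16165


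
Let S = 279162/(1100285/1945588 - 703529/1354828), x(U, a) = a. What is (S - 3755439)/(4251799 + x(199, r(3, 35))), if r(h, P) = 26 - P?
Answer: 3861011192230133/7199659108655710 ≈ 0.53628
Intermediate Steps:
S = 10220187116570444/1693324249 (S = 279162/(1100285*(1/1945588) - 703529*1/1354828) = 279162/(1100285/1945588 - 703529/1354828) = 279162/(15239918241/329492137358) = 279162*(329492137358/15239918241) = 10220187116570444/1693324249 ≈ 6.0356e+6)
(S - 3755439)/(4251799 + x(199, r(3, 35))) = (10220187116570444/1693324249 - 3755439)/(4251799 + (26 - 1*35)) = 3861011192230133/(1693324249*(4251799 + (26 - 35))) = 3861011192230133/(1693324249*(4251799 - 9)) = (3861011192230133/1693324249)/4251790 = (3861011192230133/1693324249)*(1/4251790) = 3861011192230133/7199659108655710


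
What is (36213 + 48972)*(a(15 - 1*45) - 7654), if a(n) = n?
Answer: -654561540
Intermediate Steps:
(36213 + 48972)*(a(15 - 1*45) - 7654) = (36213 + 48972)*((15 - 1*45) - 7654) = 85185*((15 - 45) - 7654) = 85185*(-30 - 7654) = 85185*(-7684) = -654561540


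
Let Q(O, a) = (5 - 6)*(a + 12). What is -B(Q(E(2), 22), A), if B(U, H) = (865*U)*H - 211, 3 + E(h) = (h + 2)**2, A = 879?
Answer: 25851601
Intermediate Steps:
E(h) = -3 + (2 + h)**2 (E(h) = -3 + (h + 2)**2 = -3 + (2 + h)**2)
Q(O, a) = -12 - a (Q(O, a) = -(12 + a) = -12 - a)
B(U, H) = -211 + 865*H*U (B(U, H) = 865*H*U - 211 = -211 + 865*H*U)
-B(Q(E(2), 22), A) = -(-211 + 865*879*(-12 - 1*22)) = -(-211 + 865*879*(-12 - 22)) = -(-211 + 865*879*(-34)) = -(-211 - 25851390) = -1*(-25851601) = 25851601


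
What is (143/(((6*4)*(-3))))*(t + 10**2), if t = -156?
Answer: 1001/9 ≈ 111.22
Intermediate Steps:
(143/(((6*4)*(-3))))*(t + 10**2) = (143/(((6*4)*(-3))))*(-156 + 10**2) = (143/((24*(-3))))*(-156 + 100) = (143/(-72))*(-56) = (143*(-1/72))*(-56) = -143/72*(-56) = 1001/9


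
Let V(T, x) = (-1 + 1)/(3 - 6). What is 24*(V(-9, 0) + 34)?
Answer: 816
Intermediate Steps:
V(T, x) = 0 (V(T, x) = 0/(-3) = 0*(-1/3) = 0)
24*(V(-9, 0) + 34) = 24*(0 + 34) = 24*34 = 816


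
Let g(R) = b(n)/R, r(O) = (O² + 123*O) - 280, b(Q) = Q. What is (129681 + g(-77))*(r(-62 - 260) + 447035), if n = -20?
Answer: 5100900955681/77 ≈ 6.6245e+10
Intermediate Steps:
r(O) = -280 + O² + 123*O
g(R) = -20/R
(129681 + g(-77))*(r(-62 - 260) + 447035) = (129681 - 20/(-77))*((-280 + (-62 - 260)² + 123*(-62 - 260)) + 447035) = (129681 - 20*(-1/77))*((-280 + (-322)² + 123*(-322)) + 447035) = (129681 + 20/77)*((-280 + 103684 - 39606) + 447035) = 9985457*(63798 + 447035)/77 = (9985457/77)*510833 = 5100900955681/77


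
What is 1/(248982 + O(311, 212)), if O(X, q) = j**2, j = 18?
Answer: 1/249306 ≈ 4.0111e-6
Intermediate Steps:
O(X, q) = 324 (O(X, q) = 18**2 = 324)
1/(248982 + O(311, 212)) = 1/(248982 + 324) = 1/249306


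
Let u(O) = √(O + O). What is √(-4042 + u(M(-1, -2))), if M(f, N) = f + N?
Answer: √(-4042 + I*√6) ≈ 0.0193 + 63.577*I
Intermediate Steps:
M(f, N) = N + f
u(O) = √2*√O (u(O) = √(2*O) = √2*√O)
√(-4042 + u(M(-1, -2))) = √(-4042 + √2*√(-2 - 1)) = √(-4042 + √2*√(-3)) = √(-4042 + √2*(I*√3)) = √(-4042 + I*√6)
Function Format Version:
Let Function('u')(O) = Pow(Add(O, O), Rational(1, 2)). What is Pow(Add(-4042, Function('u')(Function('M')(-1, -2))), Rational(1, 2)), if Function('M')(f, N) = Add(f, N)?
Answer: Pow(Add(-4042, Mul(I, Pow(6, Rational(1, 2)))), Rational(1, 2)) ≈ Add(0.0193, Mul(63.577, I))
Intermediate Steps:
Function('M')(f, N) = Add(N, f)
Function('u')(O) = Mul(Pow(2, Rational(1, 2)), Pow(O, Rational(1, 2))) (Function('u')(O) = Pow(Mul(2, O), Rational(1, 2)) = Mul(Pow(2, Rational(1, 2)), Pow(O, Rational(1, 2))))
Pow(Add(-4042, Function('u')(Function('M')(-1, -2))), Rational(1, 2)) = Pow(Add(-4042, Mul(Pow(2, Rational(1, 2)), Pow(Add(-2, -1), Rational(1, 2)))), Rational(1, 2)) = Pow(Add(-4042, Mul(Pow(2, Rational(1, 2)), Pow(-3, Rational(1, 2)))), Rational(1, 2)) = Pow(Add(-4042, Mul(Pow(2, Rational(1, 2)), Mul(I, Pow(3, Rational(1, 2))))), Rational(1, 2)) = Pow(Add(-4042, Mul(I, Pow(6, Rational(1, 2)))), Rational(1, 2))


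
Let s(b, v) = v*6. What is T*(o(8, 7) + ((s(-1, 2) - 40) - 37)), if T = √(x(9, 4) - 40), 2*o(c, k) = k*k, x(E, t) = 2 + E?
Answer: -81*I*√29/2 ≈ -218.1*I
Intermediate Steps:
s(b, v) = 6*v
o(c, k) = k²/2 (o(c, k) = (k*k)/2 = k²/2)
T = I*√29 (T = √((2 + 9) - 40) = √(11 - 40) = √(-29) = I*√29 ≈ 5.3852*I)
T*(o(8, 7) + ((s(-1, 2) - 40) - 37)) = (I*√29)*((½)*7² + ((6*2 - 40) - 37)) = (I*√29)*((½)*49 + ((12 - 40) - 37)) = (I*√29)*(49/2 + (-28 - 37)) = (I*√29)*(49/2 - 65) = (I*√29)*(-81/2) = -81*I*√29/2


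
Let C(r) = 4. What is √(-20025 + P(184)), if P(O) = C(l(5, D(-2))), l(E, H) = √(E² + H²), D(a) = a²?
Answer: I*√20021 ≈ 141.5*I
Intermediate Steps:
P(O) = 4
√(-20025 + P(184)) = √(-20025 + 4) = √(-20021) = I*√20021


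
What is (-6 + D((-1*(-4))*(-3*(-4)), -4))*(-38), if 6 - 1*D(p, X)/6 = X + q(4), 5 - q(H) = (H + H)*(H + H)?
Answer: -15504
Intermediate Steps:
q(H) = 5 - 4*H² (q(H) = 5 - (H + H)*(H + H) = 5 - 2*H*2*H = 5 - 4*H²)
D(p, X) = 390 - 6*X (D(p, X) = 36 - 6*(X + (5 - 4*4²)) = 36 - 6*(X + (5 - 4*16)) = 36 - 6*(X + (5 - 64)) = 36 - 6*(X - 59) = 36 - 6*(-59 + X) = 36 + (354 - 6*X) = 390 - 6*X)
(-6 + D((-1*(-4))*(-3*(-4)), -4))*(-38) = (-6 + (390 - 6*(-4)))*(-38) = (-6 + (390 + 24))*(-38) = (-6 + 414)*(-38) = 408*(-38) = -15504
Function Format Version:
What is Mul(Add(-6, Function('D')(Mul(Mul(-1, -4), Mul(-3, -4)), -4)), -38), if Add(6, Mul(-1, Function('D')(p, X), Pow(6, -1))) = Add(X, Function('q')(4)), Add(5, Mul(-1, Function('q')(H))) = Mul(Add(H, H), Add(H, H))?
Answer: -15504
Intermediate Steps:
Function('q')(H) = Add(5, Mul(-4, Pow(H, 2))) (Function('q')(H) = Add(5, Mul(-1, Mul(Add(H, H), Add(H, H)))) = Add(5, Mul(-1, Mul(Mul(2, H), Mul(2, H)))) = Add(5, Mul(-1, Mul(4, Pow(H, 2)))) = Add(5, Mul(-4, Pow(H, 2))))
Function('D')(p, X) = Add(390, Mul(-6, X)) (Function('D')(p, X) = Add(36, Mul(-6, Add(X, Add(5, Mul(-4, Pow(4, 2)))))) = Add(36, Mul(-6, Add(X, Add(5, Mul(-4, 16))))) = Add(36, Mul(-6, Add(X, Add(5, -64)))) = Add(36, Mul(-6, Add(X, -59))) = Add(36, Mul(-6, Add(-59, X))) = Add(36, Add(354, Mul(-6, X))) = Add(390, Mul(-6, X)))
Mul(Add(-6, Function('D')(Mul(Mul(-1, -4), Mul(-3, -4)), -4)), -38) = Mul(Add(-6, Add(390, Mul(-6, -4))), -38) = Mul(Add(-6, Add(390, 24)), -38) = Mul(Add(-6, 414), -38) = Mul(408, -38) = -15504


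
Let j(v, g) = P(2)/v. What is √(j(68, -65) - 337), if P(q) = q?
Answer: 3*I*√43282/34 ≈ 18.357*I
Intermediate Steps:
j(v, g) = 2/v
√(j(68, -65) - 337) = √(2/68 - 337) = √(2*(1/68) - 337) = √(1/34 - 337) = √(-11457/34) = 3*I*√43282/34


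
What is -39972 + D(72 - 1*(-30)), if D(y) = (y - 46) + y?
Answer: -39814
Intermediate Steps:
D(y) = -46 + 2*y (D(y) = (-46 + y) + y = -46 + 2*y)
-39972 + D(72 - 1*(-30)) = -39972 + (-46 + 2*(72 - 1*(-30))) = -39972 + (-46 + 2*(72 + 30)) = -39972 + (-46 + 2*102) = -39972 + (-46 + 204) = -39972 + 158 = -39814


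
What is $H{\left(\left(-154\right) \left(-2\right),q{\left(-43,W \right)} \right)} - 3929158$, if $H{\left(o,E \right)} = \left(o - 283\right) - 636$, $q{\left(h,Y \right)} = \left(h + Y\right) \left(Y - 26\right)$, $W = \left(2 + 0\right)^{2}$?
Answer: $-3929769$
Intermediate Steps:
$W = 4$ ($W = 2^{2} = 4$)
$q{\left(h,Y \right)} = \left(-26 + Y\right) \left(Y + h\right)$ ($q{\left(h,Y \right)} = \left(Y + h\right) \left(-26 + Y\right) = \left(-26 + Y\right) \left(Y + h\right)$)
$H{\left(o,E \right)} = -919 + o$ ($H{\left(o,E \right)} = \left(-283 + o\right) - 636 = -919 + o$)
$H{\left(\left(-154\right) \left(-2\right),q{\left(-43,W \right)} \right)} - 3929158 = \left(-919 - -308\right) - 3929158 = \left(-919 + 308\right) - 3929158 = -611 - 3929158 = -3929769$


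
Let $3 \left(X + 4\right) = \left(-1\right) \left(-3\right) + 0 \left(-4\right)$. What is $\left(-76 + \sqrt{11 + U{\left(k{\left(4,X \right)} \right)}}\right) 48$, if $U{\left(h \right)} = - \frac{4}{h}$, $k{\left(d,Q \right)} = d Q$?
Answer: $-3648 + 16 \sqrt{102} \approx -3486.4$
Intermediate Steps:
$X = -3$ ($X = -4 + \frac{\left(-1\right) \left(-3\right) + 0 \left(-4\right)}{3} = -4 + \frac{3 + 0}{3} = -4 + \frac{1}{3} \cdot 3 = -4 + 1 = -3$)
$k{\left(d,Q \right)} = Q d$
$\left(-76 + \sqrt{11 + U{\left(k{\left(4,X \right)} \right)}}\right) 48 = \left(-76 + \sqrt{11 - \frac{4}{\left(-3\right) 4}}\right) 48 = \left(-76 + \sqrt{11 - \frac{4}{-12}}\right) 48 = \left(-76 + \sqrt{11 - - \frac{1}{3}}\right) 48 = \left(-76 + \sqrt{11 + \frac{1}{3}}\right) 48 = \left(-76 + \sqrt{\frac{34}{3}}\right) 48 = \left(-76 + \frac{\sqrt{102}}{3}\right) 48 = -3648 + 16 \sqrt{102}$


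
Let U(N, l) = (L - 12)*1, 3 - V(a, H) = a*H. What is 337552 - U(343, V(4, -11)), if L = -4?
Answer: 337568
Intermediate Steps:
V(a, H) = 3 - H*a (V(a, H) = 3 - a*H = 3 - H*a)
U(N, l) = -16 (U(N, l) = (-4 - 12)*1 = -16*1 = -16)
337552 - U(343, V(4, -11)) = 337552 - 1*(-16) = 337552 + 16 = 337568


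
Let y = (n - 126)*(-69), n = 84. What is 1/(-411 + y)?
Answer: 1/2487 ≈ 0.00040209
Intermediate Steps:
y = 2898 (y = (84 - 126)*(-69) = -42*(-69) = 2898)
1/(-411 + y) = 1/(-411 + 2898) = 1/2487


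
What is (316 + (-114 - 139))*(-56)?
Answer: -3528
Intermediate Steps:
(316 + (-114 - 139))*(-56) = (316 - 253)*(-56) = 63*(-56) = -3528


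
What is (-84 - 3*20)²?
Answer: 20736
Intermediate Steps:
(-84 - 3*20)² = (-84 - 60)² = (-144)² = 20736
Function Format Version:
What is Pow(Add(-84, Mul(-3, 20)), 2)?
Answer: 20736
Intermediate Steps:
Pow(Add(-84, Mul(-3, 20)), 2) = Pow(Add(-84, -60), 2) = Pow(-144, 2) = 20736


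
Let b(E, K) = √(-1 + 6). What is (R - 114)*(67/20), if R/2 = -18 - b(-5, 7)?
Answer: -1005/2 - 67*√5/10 ≈ -517.48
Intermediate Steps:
b(E, K) = √5
R = -36 - 2*√5 (R = 2*(-18 - √5) = -36 - 2*√5 ≈ -40.472)
(R - 114)*(67/20) = ((-36 - 2*√5) - 114)*(67/20) = (-150 - 2*√5)*(67*(1/20)) = (-150 - 2*√5)*(67/20) = -1005/2 - 67*√5/10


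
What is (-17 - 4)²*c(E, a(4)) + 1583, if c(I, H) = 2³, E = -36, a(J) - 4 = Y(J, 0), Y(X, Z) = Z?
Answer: 5111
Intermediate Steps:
a(J) = 4 (a(J) = 4 + 0 = 4)
c(I, H) = 8
(-17 - 4)²*c(E, a(4)) + 1583 = (-17 - 4)²*8 + 1583 = (-21)²*8 + 1583 = 441*8 + 1583 = 3528 + 1583 = 5111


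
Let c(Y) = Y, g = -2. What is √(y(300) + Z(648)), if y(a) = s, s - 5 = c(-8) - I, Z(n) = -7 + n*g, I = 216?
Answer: I*√1522 ≈ 39.013*I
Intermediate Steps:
Z(n) = -7 - 2*n (Z(n) = -7 + n*(-2) = -7 - 2*n)
s = -219 (s = 5 + (-8 - 1*216) = 5 + (-8 - 216) = 5 - 224 = -219)
y(a) = -219
√(y(300) + Z(648)) = √(-219 + (-7 - 2*648)) = √(-219 + (-7 - 1296)) = √(-219 - 1303) = √(-1522) = I*√1522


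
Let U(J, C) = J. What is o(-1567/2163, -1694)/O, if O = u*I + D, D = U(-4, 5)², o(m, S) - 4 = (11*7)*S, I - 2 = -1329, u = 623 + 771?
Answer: 65217/924911 ≈ 0.070512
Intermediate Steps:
u = 1394
I = -1327 (I = 2 - 1329 = -1327)
o(m, S) = 4 + 77*S (o(m, S) = 4 + (11*7)*S = 4 + 77*S)
D = 16 (D = (-4)² = 16)
O = -1849822 (O = 1394*(-1327) + 16 = -1849838 + 16 = -1849822)
o(-1567/2163, -1694)/O = (4 + 77*(-1694))/(-1849822) = (4 - 130438)*(-1/1849822) = -130434*(-1/1849822) = 65217/924911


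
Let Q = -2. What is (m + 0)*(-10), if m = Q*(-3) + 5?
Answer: -110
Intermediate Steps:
m = 11 (m = -2*(-3) + 5 = 6 + 5 = 11)
(m + 0)*(-10) = (11 + 0)*(-10) = 11*(-10) = -110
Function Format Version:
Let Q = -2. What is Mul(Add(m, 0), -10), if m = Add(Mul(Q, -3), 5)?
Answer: -110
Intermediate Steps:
m = 11 (m = Add(Mul(-2, -3), 5) = Add(6, 5) = 11)
Mul(Add(m, 0), -10) = Mul(Add(11, 0), -10) = Mul(11, -10) = -110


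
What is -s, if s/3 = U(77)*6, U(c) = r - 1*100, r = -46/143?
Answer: 258228/143 ≈ 1805.8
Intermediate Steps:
r = -46/143 (r = -46*1/143 = -46/143 ≈ -0.32168)
U(c) = -14346/143 (U(c) = -46/143 - 1*100 = -46/143 - 100 = -14346/143)
s = -258228/143 (s = 3*(-14346/143*6) = 3*(-86076/143) = -258228/143 ≈ -1805.8)
-s = -1*(-258228/143) = 258228/143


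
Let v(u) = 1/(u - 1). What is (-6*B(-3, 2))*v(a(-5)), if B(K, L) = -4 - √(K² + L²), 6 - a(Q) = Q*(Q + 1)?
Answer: -8/5 - 2*√13/5 ≈ -3.0422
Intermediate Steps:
a(Q) = 6 - Q*(1 + Q) (a(Q) = 6 - Q*(Q + 1) = 6 - Q*(1 + Q))
v(u) = 1/(-1 + u)
(-6*B(-3, 2))*v(a(-5)) = (-6*(-4 - √((-3)² + 2²)))/(-1 + (6 - 1*(-5) - 1*(-5)²)) = (-6*(-4 - √(9 + 4)))/(-1 + (6 + 5 - 1*25)) = (-6*(-4 - √13))/(-1 + (6 + 5 - 25)) = (24 + 6*√13)/(-1 - 14) = (24 + 6*√13)/(-15) = (24 + 6*√13)*(-1/15) = -8/5 - 2*√13/5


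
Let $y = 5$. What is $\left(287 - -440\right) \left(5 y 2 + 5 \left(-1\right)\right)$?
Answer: $32715$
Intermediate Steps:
$\left(287 - -440\right) \left(5 y 2 + 5 \left(-1\right)\right) = \left(287 - -440\right) \left(5 \cdot 5 \cdot 2 + 5 \left(-1\right)\right) = \left(287 + 440\right) \left(25 \cdot 2 - 5\right) = 727 \left(50 - 5\right) = 727 \cdot 45 = 32715$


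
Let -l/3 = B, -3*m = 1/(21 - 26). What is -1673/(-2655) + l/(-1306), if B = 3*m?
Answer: 2186531/3467430 ≈ 0.63059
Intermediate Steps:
m = 1/15 (m = -1/(3*(21 - 26)) = -⅓/(-5) = -⅓*(-⅕) = 1/15 ≈ 0.066667)
B = ⅕ (B = 3*(1/15) = ⅕ ≈ 0.20000)
l = -⅗ (l = -3*⅕ = -⅗ ≈ -0.60000)
-1673/(-2655) + l/(-1306) = -1673/(-2655) - ⅗/(-1306) = -1673*(-1/2655) - ⅗*(-1/1306) = 1673/2655 + 3/6530 = 2186531/3467430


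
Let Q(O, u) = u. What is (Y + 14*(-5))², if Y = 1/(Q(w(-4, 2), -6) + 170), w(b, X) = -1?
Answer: 131767441/26896 ≈ 4899.1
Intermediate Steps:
Y = 1/164 (Y = 1/(-6 + 170) = 1/164 ≈ 0.0060976)
(Y + 14*(-5))² = (1/164 + 14*(-5))² = (1/164 - 70)² = (-11479/164)² = 131767441/26896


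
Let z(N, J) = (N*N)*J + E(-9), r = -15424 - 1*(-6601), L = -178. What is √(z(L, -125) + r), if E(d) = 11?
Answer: 4*I*√248082 ≈ 1992.3*I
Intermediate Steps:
r = -8823 (r = -15424 + 6601 = -8823)
z(N, J) = 11 + J*N² (z(N, J) = (N*N)*J + 11 = N²*J + 11 = J*N² + 11 = 11 + J*N²)
√(z(L, -125) + r) = √((11 - 125*(-178)²) - 8823) = √((11 - 125*31684) - 8823) = √((11 - 3960500) - 8823) = √(-3960489 - 8823) = √(-3969312) = 4*I*√248082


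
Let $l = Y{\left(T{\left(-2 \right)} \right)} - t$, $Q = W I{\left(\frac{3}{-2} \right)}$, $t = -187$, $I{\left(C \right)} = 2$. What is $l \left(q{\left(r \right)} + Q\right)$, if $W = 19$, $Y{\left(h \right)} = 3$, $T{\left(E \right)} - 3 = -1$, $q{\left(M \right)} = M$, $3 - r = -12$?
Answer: $10070$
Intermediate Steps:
$r = 15$ ($r = 3 - -12 = 3 + 12 = 15$)
$T{\left(E \right)} = 2$ ($T{\left(E \right)} = 3 - 1 = 2$)
$Q = 38$ ($Q = 19 \cdot 2 = 38$)
$l = 190$ ($l = 3 - -187 = 3 + 187 = 190$)
$l \left(q{\left(r \right)} + Q\right) = 190 \left(15 + 38\right) = 190 \cdot 53 = 10070$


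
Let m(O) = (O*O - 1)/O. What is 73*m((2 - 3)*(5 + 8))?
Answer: -12264/13 ≈ -943.38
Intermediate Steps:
m(O) = (-1 + O**2)/O (m(O) = (O**2 - 1)/O = (-1 + O**2)/O)
73*m((2 - 3)*(5 + 8)) = 73*((2 - 3)*(5 + 8) - 1/((2 - 3)*(5 + 8))) = 73*(-1*13 - 1/((-1*13))) = 73*(-13 - 1/(-13)) = 73*(-13 - 1*(-1/13)) = 73*(-13 + 1/13) = 73*(-168/13) = -12264/13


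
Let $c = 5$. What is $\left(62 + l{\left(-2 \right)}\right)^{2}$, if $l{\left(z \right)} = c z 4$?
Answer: $484$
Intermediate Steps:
$l{\left(z \right)} = 20 z$ ($l{\left(z \right)} = 5 z 4 = 20 z$)
$\left(62 + l{\left(-2 \right)}\right)^{2} = \left(62 + 20 \left(-2\right)\right)^{2} = \left(62 - 40\right)^{2} = 22^{2} = 484$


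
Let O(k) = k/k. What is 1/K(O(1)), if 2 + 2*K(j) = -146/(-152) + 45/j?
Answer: 152/3341 ≈ 0.045495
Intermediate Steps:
O(k) = 1
K(j) = -79/152 + 45/(2*j) (K(j) = -1 + (-146/(-152) + 45/j)/2 = -1 + (-146*(-1/152) + 45/j)/2 = -1 + (73/76 + 45/j)/2 = -1 + (73/152 + 45/(2*j)) = -79/152 + 45/(2*j))
1/K(O(1)) = 1/((1/152)*(3420 - 79*1)/1) = 1/((1/152)*1*(3420 - 79)) = 1/((1/152)*1*3341) = 1/(3341/152) = 152/3341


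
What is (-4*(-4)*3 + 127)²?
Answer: 30625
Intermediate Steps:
(-4*(-4)*3 + 127)² = (16*3 + 127)² = (48 + 127)² = 175² = 30625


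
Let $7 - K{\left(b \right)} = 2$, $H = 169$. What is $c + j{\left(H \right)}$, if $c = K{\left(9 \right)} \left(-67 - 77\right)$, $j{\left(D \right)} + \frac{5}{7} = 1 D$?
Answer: $- \frac{3862}{7} \approx -551.71$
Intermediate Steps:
$K{\left(b \right)} = 5$ ($K{\left(b \right)} = 7 - 2 = 5$)
$j{\left(D \right)} = - \frac{5}{7} + D$ ($j{\left(D \right)} = - \frac{5}{7} + 1 D = - \frac{5}{7} + D$)
$c = -720$ ($c = 5 \left(-67 - 77\right) = 5 \left(-144\right) = -720$)
$c + j{\left(H \right)} = -720 + \left(- \frac{5}{7} + 169\right) = -720 + \frac{1178}{7} = - \frac{3862}{7}$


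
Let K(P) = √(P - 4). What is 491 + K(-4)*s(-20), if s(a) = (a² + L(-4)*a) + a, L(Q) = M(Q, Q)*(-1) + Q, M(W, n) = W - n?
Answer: 491 + 920*I*√2 ≈ 491.0 + 1301.1*I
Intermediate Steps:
K(P) = √(-4 + P)
L(Q) = Q (L(Q) = (Q - Q)*(-1) + Q = 0*(-1) + Q = 0 + Q = Q)
s(a) = a² - 3*a (s(a) = (a² - 4*a) + a = a² - 3*a)
491 + K(-4)*s(-20) = 491 + √(-4 - 4)*(-20*(-3 - 20)) = 491 + √(-8)*(-20*(-23)) = 491 + (2*I*√2)*460 = 491 + 920*I*√2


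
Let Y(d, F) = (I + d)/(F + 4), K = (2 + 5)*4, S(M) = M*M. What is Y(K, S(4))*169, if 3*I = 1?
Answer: 2873/12 ≈ 239.42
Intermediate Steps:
S(M) = M²
I = ⅓ (I = (⅓)*1 = ⅓ ≈ 0.33333)
K = 28 (K = 7*4 = 28)
Y(d, F) = (⅓ + d)/(4 + F) (Y(d, F) = (⅓ + d)/(F + 4) = (⅓ + d)/(4 + F))
Y(K, S(4))*169 = ((⅓ + 28)/(4 + 4²))*169 = ((85/3)/(4 + 16))*169 = ((85/3)/20)*169 = ((1/20)*(85/3))*169 = (17/12)*169 = 2873/12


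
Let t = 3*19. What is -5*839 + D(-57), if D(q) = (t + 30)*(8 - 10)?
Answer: -4369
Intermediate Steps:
t = 57
D(q) = -174 (D(q) = (57 + 30)*(8 - 10) = 87*(-2) = -174)
-5*839 + D(-57) = -5*839 - 174 = -4195 - 174 = -4369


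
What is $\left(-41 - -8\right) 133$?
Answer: $-4389$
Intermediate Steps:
$\left(-41 - -8\right) 133 = \left(-41 + 8\right) 133 = \left(-33\right) 133 = -4389$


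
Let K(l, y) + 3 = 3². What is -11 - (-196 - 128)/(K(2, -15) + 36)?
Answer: -23/7 ≈ -3.2857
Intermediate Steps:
K(l, y) = 6 (K(l, y) = -3 + 3² = -3 + 9 = 6)
-11 - (-196 - 128)/(K(2, -15) + 36) = -11 - (-196 - 128)/(6 + 36) = -11 - (-324)/42 = -11 - 1*(-54/7) = -11 + 54/7 = -23/7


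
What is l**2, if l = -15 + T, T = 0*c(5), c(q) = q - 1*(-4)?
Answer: 225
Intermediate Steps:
c(q) = 4 + q (c(q) = q + 4 = 4 + q)
T = 0 (T = 0*(4 + 5) = 0*9 = 0)
l = -15 (l = -15 + 0 = -15)
l**2 = (-15)**2 = 225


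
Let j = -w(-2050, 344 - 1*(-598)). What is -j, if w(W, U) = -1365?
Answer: -1365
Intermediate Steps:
j = 1365 (j = -1*(-1365) = 1365)
-j = -1*1365 = -1365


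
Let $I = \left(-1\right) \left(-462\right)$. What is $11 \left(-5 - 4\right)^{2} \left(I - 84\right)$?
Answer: $336798$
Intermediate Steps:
$I = 462$
$11 \left(-5 - 4\right)^{2} \left(I - 84\right) = 11 \left(-5 - 4\right)^{2} \left(462 - 84\right) = 11 \left(-9\right)^{2} \cdot 378 = 11 \cdot 81 \cdot 378 = 891 \cdot 378 = 336798$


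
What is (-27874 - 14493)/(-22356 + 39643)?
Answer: -42367/17287 ≈ -2.4508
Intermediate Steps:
(-27874 - 14493)/(-22356 + 39643) = -42367/17287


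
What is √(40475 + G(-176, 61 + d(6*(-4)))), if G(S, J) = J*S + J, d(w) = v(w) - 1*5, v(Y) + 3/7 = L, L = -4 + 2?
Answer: 10*√311 ≈ 176.35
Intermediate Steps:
L = -2
v(Y) = -17/7 (v(Y) = -3/7 - 2 = -17/7)
d(w) = -52/7 (d(w) = -17/7 - 1*5 = -17/7 - 5 = -52/7)
G(S, J) = J + J*S
√(40475 + G(-176, 61 + d(6*(-4)))) = √(40475 + (61 - 52/7)*(1 - 176)) = √(40475 + (375/7)*(-175)) = √(40475 - 9375) = √31100 = 10*√311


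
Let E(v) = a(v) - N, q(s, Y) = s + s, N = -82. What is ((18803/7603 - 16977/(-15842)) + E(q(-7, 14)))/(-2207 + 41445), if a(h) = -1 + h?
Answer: 8496883899/4726088634788 ≈ 0.0017979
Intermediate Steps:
q(s, Y) = 2*s
E(v) = 81 + v (E(v) = (-1 + v) - 1*(-82) = (-1 + v) + 82 = 81 + v)
((18803/7603 - 16977/(-15842)) + E(q(-7, 14)))/(-2207 + 41445) = ((18803/7603 - 16977/(-15842)) + (81 + 2*(-7)))/(-2207 + 41445) = ((18803*(1/7603) - 16977*(-1/15842)) + (81 - 14))/39238 = ((18803/7603 + 16977/15842) + 67)*(1/39238) = (426953257/120446726 + 67)*(1/39238) = (8496883899/120446726)*(1/39238) = 8496883899/4726088634788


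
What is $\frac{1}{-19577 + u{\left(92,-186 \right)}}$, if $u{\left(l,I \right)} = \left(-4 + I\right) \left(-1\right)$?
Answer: $- \frac{1}{19387} \approx -5.1581 \cdot 10^{-5}$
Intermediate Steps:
$u{\left(l,I \right)} = 4 - I$
$\frac{1}{-19577 + u{\left(92,-186 \right)}} = \frac{1}{-19577 + \left(4 - -186\right)} = \frac{1}{-19577 + \left(4 + 186\right)} = \frac{1}{-19577 + 190} = \frac{1}{-19387} = - \frac{1}{19387}$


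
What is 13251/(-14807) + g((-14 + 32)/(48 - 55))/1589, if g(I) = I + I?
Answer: -147923925/164698261 ≈ -0.89815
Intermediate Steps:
g(I) = 2*I
13251/(-14807) + g((-14 + 32)/(48 - 55))/1589 = 13251/(-14807) + (2*((-14 + 32)/(48 - 55)))/1589 = 13251*(-1/14807) + (2*(18/(-7)))*(1/1589) = -13251/14807 + (2*(18*(-1/7)))*(1/1589) = -13251/14807 + (2*(-18/7))*(1/1589) = -13251/14807 - 36/7*1/1589 = -13251/14807 - 36/11123 = -147923925/164698261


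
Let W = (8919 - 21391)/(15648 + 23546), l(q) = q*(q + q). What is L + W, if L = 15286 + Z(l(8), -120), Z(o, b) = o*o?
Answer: 620630754/19597 ≈ 31670.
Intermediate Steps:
l(q) = 2*q**2 (l(q) = q*(2*q) = 2*q**2)
Z(o, b) = o**2
W = -6236/19597 (W = -12472/39194 = -12472*1/39194 = -6236/19597 ≈ -0.31821)
L = 31670 (L = 15286 + (2*8**2)**2 = 15286 + (2*64)**2 = 15286 + 128**2 = 15286 + 16384 = 31670)
L + W = 31670 - 6236/19597 = 620630754/19597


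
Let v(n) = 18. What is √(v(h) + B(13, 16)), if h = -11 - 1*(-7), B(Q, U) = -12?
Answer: √6 ≈ 2.4495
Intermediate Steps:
h = -4 (h = -11 + 7 = -4)
√(v(h) + B(13, 16)) = √(18 - 12) = √6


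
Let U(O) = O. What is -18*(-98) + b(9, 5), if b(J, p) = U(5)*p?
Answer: 1789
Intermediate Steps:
b(J, p) = 5*p
-18*(-98) + b(9, 5) = -18*(-98) + 5*5 = 1764 + 25 = 1789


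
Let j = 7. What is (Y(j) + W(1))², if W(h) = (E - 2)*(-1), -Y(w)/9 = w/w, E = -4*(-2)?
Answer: 225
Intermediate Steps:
E = 8
Y(w) = -9 (Y(w) = -9*w/w = -9*1 = -9)
W(h) = -6 (W(h) = (8 - 2)*(-1) = 6*(-1) = -6)
(Y(j) + W(1))² = (-9 - 6)² = (-15)² = 225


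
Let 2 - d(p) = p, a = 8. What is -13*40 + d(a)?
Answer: -526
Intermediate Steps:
d(p) = 2 - p
-13*40 + d(a) = -13*40 + (2 - 1*8) = -520 + (2 - 8) = -520 - 6 = -526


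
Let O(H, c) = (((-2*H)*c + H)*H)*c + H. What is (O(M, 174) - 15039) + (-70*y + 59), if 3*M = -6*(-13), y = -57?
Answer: -40826492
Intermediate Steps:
M = 26 (M = (-6*(-13))/3 = (1/3)*78 = 26)
O(H, c) = H + H*c*(H - 2*H*c) (O(H, c) = ((-2*H*c + H)*H)*c + H = ((H - 2*H*c)*H)*c + H = (H*(H - 2*H*c))*c + H = H*c*(H - 2*H*c) + H = H + H*c*(H - 2*H*c))
(O(M, 174) - 15039) + (-70*y + 59) = (26*(1 + 26*174 - 2*26*174**2) - 15039) + (-70*(-57) + 59) = (26*(1 + 4524 - 2*26*30276) - 15039) + (3990 + 59) = (26*(1 + 4524 - 1574352) - 15039) + 4049 = (26*(-1569827) - 15039) + 4049 = (-40815502 - 15039) + 4049 = -40830541 + 4049 = -40826492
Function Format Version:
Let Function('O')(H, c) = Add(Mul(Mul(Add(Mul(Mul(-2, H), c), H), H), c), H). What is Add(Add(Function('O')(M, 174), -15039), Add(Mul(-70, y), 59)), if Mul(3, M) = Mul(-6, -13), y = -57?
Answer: -40826492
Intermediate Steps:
M = 26 (M = Mul(Rational(1, 3), Mul(-6, -13)) = Mul(Rational(1, 3), 78) = 26)
Function('O')(H, c) = Add(H, Mul(H, c, Add(H, Mul(-2, H, c)))) (Function('O')(H, c) = Add(Mul(Mul(Add(Mul(-2, H, c), H), H), c), H) = Add(Mul(Mul(Add(H, Mul(-2, H, c)), H), c), H) = Add(Mul(Mul(H, Add(H, Mul(-2, H, c))), c), H) = Add(Mul(H, c, Add(H, Mul(-2, H, c))), H) = Add(H, Mul(H, c, Add(H, Mul(-2, H, c)))))
Add(Add(Function('O')(M, 174), -15039), Add(Mul(-70, y), 59)) = Add(Add(Mul(26, Add(1, Mul(26, 174), Mul(-2, 26, Pow(174, 2)))), -15039), Add(Mul(-70, -57), 59)) = Add(Add(Mul(26, Add(1, 4524, Mul(-2, 26, 30276))), -15039), Add(3990, 59)) = Add(Add(Mul(26, Add(1, 4524, -1574352)), -15039), 4049) = Add(Add(Mul(26, -1569827), -15039), 4049) = Add(Add(-40815502, -15039), 4049) = Add(-40830541, 4049) = -40826492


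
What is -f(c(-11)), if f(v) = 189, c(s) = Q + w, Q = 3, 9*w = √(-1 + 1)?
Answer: -189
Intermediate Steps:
w = 0 (w = √(-1 + 1)/9 = √0/9 = (⅑)*0 = 0)
c(s) = 3 (c(s) = 3 + 0 = 3)
-f(c(-11)) = -1*189 = -189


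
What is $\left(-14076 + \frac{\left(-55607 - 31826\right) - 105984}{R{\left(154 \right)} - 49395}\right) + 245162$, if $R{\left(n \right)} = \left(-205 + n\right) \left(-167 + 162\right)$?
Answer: $\frac{1622251351}{7020} \approx 2.3109 \cdot 10^{5}$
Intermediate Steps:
$R{\left(n \right)} = 1025 - 5 n$ ($R{\left(n \right)} = \left(-205 + n\right) \left(-5\right) = 1025 - 5 n$)
$\left(-14076 + \frac{\left(-55607 - 31826\right) - 105984}{R{\left(154 \right)} - 49395}\right) + 245162 = \left(-14076 + \frac{\left(-55607 - 31826\right) - 105984}{\left(1025 - 770\right) - 49395}\right) + 245162 = \left(-14076 + \frac{-87433 - 105984}{255 - 49395}\right) + 245162 = \left(-14076 - \frac{193417}{-49140}\right) + 245162 = \left(-14076 - - \frac{27631}{7020}\right) + 245162 = \left(-14076 + \frac{27631}{7020}\right) + 245162 = - \frac{98785889}{7020} + 245162 = \frac{1622251351}{7020}$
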